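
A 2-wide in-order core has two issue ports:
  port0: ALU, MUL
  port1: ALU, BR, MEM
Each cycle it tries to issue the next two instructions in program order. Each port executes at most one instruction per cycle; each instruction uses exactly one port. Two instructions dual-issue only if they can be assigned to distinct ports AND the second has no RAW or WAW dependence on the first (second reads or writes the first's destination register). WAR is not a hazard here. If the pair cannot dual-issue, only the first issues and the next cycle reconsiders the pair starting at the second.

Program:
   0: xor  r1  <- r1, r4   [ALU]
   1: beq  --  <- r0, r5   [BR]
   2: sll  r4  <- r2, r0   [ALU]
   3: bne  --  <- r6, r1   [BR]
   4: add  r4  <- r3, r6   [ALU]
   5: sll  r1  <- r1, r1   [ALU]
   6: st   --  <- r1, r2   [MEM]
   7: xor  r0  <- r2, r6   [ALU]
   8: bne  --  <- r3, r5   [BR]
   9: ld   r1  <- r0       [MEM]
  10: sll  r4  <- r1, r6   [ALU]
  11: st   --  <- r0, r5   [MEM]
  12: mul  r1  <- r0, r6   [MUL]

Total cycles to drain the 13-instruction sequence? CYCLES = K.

#0 head=0: xor;beq i0&i1 dual
#1 head=2: sll;bne i2&i3 dual
#2 head=4: add;sll i4&i5 dual
#3 head=6: st;xor i6&i7 dual
#4 head=8: bne i8 no-port BR/MEM
#5 head=9: ld i9 RAW r1
#6 head=10: sll;st i10&i11 dual
#7 head=12: mul i12 tail

CYCLES = 8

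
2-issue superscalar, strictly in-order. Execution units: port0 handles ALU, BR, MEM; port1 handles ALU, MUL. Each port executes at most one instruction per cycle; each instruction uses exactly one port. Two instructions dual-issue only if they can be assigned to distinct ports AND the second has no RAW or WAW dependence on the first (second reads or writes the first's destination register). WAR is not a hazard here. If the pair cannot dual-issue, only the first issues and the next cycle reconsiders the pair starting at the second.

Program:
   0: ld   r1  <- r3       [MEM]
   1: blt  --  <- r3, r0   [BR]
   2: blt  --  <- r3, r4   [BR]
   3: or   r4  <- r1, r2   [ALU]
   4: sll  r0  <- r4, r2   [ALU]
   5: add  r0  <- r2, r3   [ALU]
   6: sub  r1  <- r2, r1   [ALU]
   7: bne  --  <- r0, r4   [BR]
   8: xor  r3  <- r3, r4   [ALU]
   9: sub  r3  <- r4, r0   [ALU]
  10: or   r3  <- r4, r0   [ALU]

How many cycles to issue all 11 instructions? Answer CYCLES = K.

CYCLES = 8

t=0 i0:ld ; no-port MEM/BR
t=1 i1:blt ; no-port BR/BR
t=2 i2,i3:blt/or ; 2-wide
t=3 i4:sll ; WAW r0
t=4 i5,i6:add/sub ; 2-wide
t=5 i7,i8:bne/xor ; 2-wide
t=6 i9:sub ; WAW r3
t=7 i10:or ; tail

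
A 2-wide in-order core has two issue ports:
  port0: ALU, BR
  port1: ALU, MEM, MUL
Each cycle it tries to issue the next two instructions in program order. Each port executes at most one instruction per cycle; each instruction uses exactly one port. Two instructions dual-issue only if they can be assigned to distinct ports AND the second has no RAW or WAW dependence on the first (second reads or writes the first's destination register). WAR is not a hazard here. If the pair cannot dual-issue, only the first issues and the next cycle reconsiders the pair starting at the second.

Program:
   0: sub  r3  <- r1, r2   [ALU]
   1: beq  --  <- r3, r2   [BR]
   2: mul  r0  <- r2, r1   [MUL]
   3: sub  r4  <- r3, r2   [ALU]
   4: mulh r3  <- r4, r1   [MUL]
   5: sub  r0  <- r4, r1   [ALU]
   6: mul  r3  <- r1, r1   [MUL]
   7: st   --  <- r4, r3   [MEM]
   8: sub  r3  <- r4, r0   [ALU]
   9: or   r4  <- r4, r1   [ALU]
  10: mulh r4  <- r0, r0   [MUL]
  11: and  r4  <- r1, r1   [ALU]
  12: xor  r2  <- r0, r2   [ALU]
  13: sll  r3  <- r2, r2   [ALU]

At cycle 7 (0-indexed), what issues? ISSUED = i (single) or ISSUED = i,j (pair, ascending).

c0: i0 sub.ALU  RAW r3
c1: i1/i2 beq.BR;mul.MUL  pair
c2: i3 sub.ALU  RAW r4
c3: i4/i5 mulh.MUL;sub.ALU  pair
c4: i6 mul.MUL  no-port MUL/MEM
c5: i7/i8 st.MEM;sub.ALU  pair
c6: i9 or.ALU  WAW r4
c7: i10 mulh.MUL  WAW r4
c8: i11/i12 and.ALU;xor.ALU  pair
c9: i13 sll.ALU  tail

ISSUED = 10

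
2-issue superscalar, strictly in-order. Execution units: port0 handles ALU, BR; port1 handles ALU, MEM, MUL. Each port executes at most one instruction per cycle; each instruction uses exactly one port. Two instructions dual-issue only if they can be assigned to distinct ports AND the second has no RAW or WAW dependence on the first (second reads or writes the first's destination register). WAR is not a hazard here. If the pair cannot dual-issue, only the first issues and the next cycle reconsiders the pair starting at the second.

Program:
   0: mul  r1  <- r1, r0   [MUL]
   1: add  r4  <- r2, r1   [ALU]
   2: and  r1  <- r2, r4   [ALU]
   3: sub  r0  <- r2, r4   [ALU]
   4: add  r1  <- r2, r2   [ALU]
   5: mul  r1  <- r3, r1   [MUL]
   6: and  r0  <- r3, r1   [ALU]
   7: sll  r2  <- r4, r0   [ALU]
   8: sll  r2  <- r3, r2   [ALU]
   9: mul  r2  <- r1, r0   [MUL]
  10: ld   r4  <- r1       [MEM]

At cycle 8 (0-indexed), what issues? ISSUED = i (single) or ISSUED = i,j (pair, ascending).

ISSUED = 9

  cy0 -> i0 (mul.MUL) RAW r1
  cy1 -> i1 (add.ALU) RAW r4
  cy2 -> i2/i3 (and.ALU sub.ALU) pair
  cy3 -> i4 (add.ALU) RAW+WAW r1
  cy4 -> i5 (mul.MUL) RAW r1
  cy5 -> i6 (and.ALU) RAW r0
  cy6 -> i7 (sll.ALU) RAW+WAW r2
  cy7 -> i8 (sll.ALU) WAW r2
  cy8 -> i9 (mul.MUL) no-port MUL/MEM
  cy9 -> i10 (ld.MEM) tail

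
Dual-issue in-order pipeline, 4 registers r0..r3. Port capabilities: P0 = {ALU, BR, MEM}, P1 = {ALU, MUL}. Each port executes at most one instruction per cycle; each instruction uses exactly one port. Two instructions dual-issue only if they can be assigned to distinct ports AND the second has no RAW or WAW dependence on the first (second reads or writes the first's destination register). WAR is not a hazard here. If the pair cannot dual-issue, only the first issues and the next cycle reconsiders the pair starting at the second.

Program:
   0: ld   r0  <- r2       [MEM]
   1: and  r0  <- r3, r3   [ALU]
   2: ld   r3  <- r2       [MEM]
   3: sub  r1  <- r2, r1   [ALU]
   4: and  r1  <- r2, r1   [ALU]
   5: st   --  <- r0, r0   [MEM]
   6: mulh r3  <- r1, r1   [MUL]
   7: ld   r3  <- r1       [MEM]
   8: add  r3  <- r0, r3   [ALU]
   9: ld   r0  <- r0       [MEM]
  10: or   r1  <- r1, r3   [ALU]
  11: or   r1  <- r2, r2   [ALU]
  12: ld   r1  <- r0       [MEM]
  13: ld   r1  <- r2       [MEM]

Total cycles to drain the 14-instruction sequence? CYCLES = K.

CYCLES = 11

c0: i0 ld  WAW r0
c1: i1/i2 and;ld  dual
c2: i3 sub  RAW+WAW r1
c3: i4/i5 and;st  dual
c4: i6 mulh  WAW r3
c5: i7 ld  RAW+WAW r3
c6: i8/i9 add;ld  dual
c7: i10 or  WAW r1
c8: i11 or  WAW r1
c9: i12 ld  no-port MEM/MEM
c10: i13 ld  tail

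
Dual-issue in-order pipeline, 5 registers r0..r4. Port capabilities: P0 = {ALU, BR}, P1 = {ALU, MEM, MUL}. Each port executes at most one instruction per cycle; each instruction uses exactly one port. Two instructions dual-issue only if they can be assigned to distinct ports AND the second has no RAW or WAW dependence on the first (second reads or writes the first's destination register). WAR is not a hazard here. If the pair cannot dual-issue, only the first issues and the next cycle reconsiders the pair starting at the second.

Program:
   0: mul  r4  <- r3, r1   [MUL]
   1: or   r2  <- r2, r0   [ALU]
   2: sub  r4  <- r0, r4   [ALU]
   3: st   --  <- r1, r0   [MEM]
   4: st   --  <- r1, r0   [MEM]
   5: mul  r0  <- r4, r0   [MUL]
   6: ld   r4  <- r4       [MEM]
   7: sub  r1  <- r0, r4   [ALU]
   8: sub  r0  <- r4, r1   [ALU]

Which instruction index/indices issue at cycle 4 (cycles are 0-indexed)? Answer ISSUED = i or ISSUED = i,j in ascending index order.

0. mul.MUL+or.ALU @i0&i1  | pair
1. sub.ALU+st.MEM @i2&i3  | pair
2. st.MEM @i4  | no-port MEM/MUL
3. mul.MUL @i5  | no-port MUL/MEM
4. ld.MEM @i6  | RAW r4
5. sub.ALU @i7  | RAW r1
6. sub.ALU @i8  | tail

ISSUED = 6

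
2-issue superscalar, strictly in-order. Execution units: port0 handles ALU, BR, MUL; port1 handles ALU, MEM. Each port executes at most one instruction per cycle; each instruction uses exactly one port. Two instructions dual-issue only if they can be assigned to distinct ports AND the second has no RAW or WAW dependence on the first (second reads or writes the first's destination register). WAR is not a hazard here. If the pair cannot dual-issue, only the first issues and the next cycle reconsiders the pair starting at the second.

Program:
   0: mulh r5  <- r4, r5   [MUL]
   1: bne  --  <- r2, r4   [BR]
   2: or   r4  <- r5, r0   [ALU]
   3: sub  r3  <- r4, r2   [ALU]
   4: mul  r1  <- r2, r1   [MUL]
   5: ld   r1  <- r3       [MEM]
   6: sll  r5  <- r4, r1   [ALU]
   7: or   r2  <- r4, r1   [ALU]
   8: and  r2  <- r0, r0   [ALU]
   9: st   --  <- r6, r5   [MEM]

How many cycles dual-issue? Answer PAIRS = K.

t=0 i0:mulh.MUL ; no-port MUL/BR
t=1 i1/i2:bne.BR+or.ALU ; 2-wide
t=2 i3/i4:sub.ALU+mul.MUL ; 2-wide
t=3 i5:ld.MEM ; RAW r1
t=4 i6/i7:sll.ALU+or.ALU ; 2-wide
t=5 i8/i9:and.ALU+st.MEM ; 2-wide

PAIRS = 4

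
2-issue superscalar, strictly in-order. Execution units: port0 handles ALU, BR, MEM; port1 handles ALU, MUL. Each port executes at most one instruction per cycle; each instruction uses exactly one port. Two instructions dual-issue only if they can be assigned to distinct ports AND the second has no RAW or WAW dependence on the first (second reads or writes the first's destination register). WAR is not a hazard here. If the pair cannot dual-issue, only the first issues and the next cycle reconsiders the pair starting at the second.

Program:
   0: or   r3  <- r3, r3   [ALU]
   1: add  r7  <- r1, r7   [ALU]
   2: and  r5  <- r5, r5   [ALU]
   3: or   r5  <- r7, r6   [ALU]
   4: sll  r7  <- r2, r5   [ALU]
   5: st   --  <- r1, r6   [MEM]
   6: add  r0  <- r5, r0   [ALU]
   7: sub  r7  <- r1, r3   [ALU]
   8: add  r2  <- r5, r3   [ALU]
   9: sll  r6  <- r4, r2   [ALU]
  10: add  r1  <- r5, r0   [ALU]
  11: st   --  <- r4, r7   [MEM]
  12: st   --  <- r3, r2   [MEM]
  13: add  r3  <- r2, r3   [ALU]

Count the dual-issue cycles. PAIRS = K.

c0: i0&i1 or/add  dual
c1: i2 and  WAW r5
c2: i3 or  RAW r5
c3: i4&i5 sll/st  dual
c4: i6&i7 add/sub  dual
c5: i8 add  RAW r2
c6: i9&i10 sll/add  dual
c7: i11 st  no-port MEM/MEM
c8: i12&i13 st/add  dual

PAIRS = 5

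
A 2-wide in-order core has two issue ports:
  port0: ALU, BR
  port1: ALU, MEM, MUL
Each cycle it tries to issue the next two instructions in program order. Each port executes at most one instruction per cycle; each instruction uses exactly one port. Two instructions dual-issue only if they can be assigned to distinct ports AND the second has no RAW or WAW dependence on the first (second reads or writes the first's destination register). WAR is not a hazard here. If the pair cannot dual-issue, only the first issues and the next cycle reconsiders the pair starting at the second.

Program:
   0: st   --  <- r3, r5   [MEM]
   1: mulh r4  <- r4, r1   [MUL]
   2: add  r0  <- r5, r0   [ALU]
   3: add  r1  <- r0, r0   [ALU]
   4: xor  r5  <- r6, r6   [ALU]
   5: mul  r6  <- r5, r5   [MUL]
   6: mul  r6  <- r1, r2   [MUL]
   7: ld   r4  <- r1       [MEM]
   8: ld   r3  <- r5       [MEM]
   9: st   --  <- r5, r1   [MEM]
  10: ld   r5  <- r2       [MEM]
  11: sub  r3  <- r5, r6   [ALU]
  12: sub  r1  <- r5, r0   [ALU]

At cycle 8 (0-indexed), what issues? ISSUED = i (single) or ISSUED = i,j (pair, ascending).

c0: i0 st  no-port MEM/MUL
c1: i1+i2 mulh;add  pair
c2: i3+i4 add;xor  pair
c3: i5 mul  no-port MUL/MUL
c4: i6 mul  no-port MUL/MEM
c5: i7 ld  no-port MEM/MEM
c6: i8 ld  no-port MEM/MEM
c7: i9 st  no-port MEM/MEM
c8: i10 ld  RAW r5
c9: i11+i12 sub;sub  pair

ISSUED = 10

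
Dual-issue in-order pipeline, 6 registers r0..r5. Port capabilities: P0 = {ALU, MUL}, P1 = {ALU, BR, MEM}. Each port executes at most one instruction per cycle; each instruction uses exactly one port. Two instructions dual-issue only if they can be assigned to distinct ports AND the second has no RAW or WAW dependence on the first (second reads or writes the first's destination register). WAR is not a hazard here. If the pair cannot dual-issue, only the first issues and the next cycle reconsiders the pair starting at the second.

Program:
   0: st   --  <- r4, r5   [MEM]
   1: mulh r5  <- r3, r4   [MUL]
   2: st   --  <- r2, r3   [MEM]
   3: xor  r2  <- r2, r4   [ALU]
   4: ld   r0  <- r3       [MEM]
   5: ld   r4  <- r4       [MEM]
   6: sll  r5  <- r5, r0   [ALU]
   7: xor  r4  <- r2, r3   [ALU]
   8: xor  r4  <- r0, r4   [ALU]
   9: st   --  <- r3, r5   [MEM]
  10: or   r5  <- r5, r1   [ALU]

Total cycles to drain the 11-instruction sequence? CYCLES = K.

CYCLES = 7

#0 head=0: st mulh i0&i1 pair
#1 head=2: st xor i2&i3 pair
#2 head=4: ld i4 no-port MEM/MEM
#3 head=5: ld sll i5&i6 pair
#4 head=7: xor i7 RAW+WAW r4
#5 head=8: xor st i8&i9 pair
#6 head=10: or i10 tail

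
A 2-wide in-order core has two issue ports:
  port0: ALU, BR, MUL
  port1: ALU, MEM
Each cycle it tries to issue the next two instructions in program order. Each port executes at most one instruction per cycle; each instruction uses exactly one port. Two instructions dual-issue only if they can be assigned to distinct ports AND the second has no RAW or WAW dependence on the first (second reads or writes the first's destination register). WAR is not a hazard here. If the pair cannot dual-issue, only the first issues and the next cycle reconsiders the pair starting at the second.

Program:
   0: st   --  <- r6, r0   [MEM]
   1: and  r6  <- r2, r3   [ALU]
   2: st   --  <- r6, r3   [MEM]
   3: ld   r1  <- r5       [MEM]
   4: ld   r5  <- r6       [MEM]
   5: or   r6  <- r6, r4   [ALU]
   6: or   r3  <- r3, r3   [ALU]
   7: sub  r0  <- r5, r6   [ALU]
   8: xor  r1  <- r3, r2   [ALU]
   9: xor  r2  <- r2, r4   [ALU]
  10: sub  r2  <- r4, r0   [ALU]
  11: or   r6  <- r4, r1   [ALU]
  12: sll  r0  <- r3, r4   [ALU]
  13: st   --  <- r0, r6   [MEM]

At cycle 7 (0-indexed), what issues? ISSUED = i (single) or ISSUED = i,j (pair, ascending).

#0 head=0: st+and i0+i1 pair
#1 head=2: st i2 no-port MEM/MEM
#2 head=3: ld i3 no-port MEM/MEM
#3 head=4: ld+or i4+i5 pair
#4 head=6: or+sub i6+i7 pair
#5 head=8: xor+xor i8+i9 pair
#6 head=10: sub+or i10+i11 pair
#7 head=12: sll i12 RAW r0
#8 head=13: st i13 tail

ISSUED = 12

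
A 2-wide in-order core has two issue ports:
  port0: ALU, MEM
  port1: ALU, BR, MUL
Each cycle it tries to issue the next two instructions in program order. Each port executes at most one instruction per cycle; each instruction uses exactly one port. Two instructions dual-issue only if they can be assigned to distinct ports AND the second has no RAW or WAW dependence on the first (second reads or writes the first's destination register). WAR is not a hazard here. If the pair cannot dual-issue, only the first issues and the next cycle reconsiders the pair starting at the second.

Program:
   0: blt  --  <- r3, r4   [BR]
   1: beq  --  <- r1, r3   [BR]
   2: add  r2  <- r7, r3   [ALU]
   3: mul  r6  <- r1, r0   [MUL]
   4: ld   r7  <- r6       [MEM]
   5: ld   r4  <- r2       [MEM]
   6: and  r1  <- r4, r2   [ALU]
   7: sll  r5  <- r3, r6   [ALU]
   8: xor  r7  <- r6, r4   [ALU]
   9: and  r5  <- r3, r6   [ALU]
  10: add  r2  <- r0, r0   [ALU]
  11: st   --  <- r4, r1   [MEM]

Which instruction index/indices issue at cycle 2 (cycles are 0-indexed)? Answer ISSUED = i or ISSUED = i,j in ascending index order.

ISSUED = 3

t=0 i0:blt ; no-port BR/BR
t=1 i1&i2:beq;add ; dual
t=2 i3:mul ; RAW r6
t=3 i4:ld ; no-port MEM/MEM
t=4 i5:ld ; RAW r4
t=5 i6&i7:and;sll ; dual
t=6 i8&i9:xor;and ; dual
t=7 i10&i11:add;st ; dual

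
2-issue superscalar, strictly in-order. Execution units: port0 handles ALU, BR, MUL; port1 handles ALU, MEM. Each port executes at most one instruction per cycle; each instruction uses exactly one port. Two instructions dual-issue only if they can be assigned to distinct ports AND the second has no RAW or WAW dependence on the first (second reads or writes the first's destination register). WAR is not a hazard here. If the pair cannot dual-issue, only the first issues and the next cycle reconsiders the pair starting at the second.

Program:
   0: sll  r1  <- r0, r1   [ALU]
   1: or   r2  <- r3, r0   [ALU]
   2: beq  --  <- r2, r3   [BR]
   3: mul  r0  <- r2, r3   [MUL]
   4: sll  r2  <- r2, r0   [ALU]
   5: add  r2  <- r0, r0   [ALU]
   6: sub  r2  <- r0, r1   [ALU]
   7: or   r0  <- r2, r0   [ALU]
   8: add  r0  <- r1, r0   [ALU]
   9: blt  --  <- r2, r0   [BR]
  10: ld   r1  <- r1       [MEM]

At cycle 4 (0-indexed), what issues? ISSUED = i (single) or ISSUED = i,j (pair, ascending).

ISSUED = 5

c0: i0,i1 sll.ALU+or.ALU  2-wide
c1: i2 beq.BR  no-port BR/MUL
c2: i3 mul.MUL  RAW r0
c3: i4 sll.ALU  WAW r2
c4: i5 add.ALU  WAW r2
c5: i6 sub.ALU  RAW r2
c6: i7 or.ALU  RAW+WAW r0
c7: i8 add.ALU  RAW r0
c8: i9,i10 blt.BR+ld.MEM  2-wide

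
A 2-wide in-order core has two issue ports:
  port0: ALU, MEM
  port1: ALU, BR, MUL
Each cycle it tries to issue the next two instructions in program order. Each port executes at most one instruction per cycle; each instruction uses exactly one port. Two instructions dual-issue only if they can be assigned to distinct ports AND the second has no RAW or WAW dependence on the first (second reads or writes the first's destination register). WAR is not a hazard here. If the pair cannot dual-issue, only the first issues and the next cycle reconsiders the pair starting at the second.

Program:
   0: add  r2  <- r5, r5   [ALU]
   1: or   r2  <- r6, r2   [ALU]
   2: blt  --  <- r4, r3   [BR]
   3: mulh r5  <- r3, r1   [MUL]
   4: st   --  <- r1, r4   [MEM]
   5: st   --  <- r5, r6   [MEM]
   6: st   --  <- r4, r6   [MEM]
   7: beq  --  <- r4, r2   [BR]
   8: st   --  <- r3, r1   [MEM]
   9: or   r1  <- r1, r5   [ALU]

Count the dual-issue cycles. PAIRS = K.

[0] i0  add.ALU  -- RAW+WAW r2
[1] i1,i2  or.ALU/blt.BR  -- 2-wide
[2] i3,i4  mulh.MUL/st.MEM  -- 2-wide
[3] i5  st.MEM  -- no-port MEM/MEM
[4] i6,i7  st.MEM/beq.BR  -- 2-wide
[5] i8,i9  st.MEM/or.ALU  -- 2-wide

PAIRS = 4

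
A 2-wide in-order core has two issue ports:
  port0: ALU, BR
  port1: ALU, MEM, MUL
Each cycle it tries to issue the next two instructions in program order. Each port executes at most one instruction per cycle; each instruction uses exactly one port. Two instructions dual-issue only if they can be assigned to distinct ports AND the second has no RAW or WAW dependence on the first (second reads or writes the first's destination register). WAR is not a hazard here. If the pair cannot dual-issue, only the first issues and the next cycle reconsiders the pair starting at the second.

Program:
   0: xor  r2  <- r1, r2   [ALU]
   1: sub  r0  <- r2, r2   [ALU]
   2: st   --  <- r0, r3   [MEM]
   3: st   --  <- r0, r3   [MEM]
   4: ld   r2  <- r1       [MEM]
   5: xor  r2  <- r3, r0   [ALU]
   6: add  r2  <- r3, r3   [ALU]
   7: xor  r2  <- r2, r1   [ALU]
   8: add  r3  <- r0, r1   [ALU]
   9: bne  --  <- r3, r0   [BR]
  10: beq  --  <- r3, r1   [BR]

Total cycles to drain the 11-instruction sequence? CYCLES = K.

CYCLES = 10

  cy0 -> i0 (xor.ALU) RAW r2
  cy1 -> i1 (sub.ALU) RAW r0
  cy2 -> i2 (st.MEM) no-port MEM/MEM
  cy3 -> i3 (st.MEM) no-port MEM/MEM
  cy4 -> i4 (ld.MEM) WAW r2
  cy5 -> i5 (xor.ALU) WAW r2
  cy6 -> i6 (add.ALU) RAW+WAW r2
  cy7 -> i7/i8 (xor.ALU+add.ALU) dual
  cy8 -> i9 (bne.BR) no-port BR/BR
  cy9 -> i10 (beq.BR) tail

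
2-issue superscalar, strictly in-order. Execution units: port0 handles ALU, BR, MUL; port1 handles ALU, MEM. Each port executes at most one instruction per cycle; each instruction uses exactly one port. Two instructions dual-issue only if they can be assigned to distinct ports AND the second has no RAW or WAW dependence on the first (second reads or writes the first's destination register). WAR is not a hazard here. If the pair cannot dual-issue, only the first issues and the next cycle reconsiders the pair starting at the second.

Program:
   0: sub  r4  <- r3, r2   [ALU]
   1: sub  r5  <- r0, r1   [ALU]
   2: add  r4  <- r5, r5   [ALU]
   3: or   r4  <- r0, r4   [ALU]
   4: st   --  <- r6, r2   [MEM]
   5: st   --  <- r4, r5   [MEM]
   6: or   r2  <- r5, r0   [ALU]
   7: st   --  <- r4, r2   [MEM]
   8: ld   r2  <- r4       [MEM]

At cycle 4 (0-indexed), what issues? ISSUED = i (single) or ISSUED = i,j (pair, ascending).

c0: i0/i1 sub.ALU/sub.ALU  pair
c1: i2 add.ALU  RAW+WAW r4
c2: i3/i4 or.ALU/st.MEM  pair
c3: i5/i6 st.MEM/or.ALU  pair
c4: i7 st.MEM  no-port MEM/MEM
c5: i8 ld.MEM  tail

ISSUED = 7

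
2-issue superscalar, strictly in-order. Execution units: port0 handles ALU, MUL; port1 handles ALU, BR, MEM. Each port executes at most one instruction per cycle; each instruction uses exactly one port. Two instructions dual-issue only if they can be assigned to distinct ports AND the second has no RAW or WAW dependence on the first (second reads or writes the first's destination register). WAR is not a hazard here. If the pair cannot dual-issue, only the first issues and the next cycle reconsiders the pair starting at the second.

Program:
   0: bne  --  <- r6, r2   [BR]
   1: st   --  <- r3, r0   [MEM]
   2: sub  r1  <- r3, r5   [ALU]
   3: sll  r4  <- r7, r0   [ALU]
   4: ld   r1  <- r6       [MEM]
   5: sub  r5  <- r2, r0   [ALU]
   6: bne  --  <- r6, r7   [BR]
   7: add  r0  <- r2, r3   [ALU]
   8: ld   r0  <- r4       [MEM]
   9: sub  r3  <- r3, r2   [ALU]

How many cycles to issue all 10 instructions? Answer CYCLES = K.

  cy0 -> i0 (bne) no-port BR/MEM
  cy1 -> i1+i2 (st;sub) 2-wide
  cy2 -> i3+i4 (sll;ld) 2-wide
  cy3 -> i5+i6 (sub;bne) 2-wide
  cy4 -> i7 (add) WAW r0
  cy5 -> i8+i9 (ld;sub) 2-wide

CYCLES = 6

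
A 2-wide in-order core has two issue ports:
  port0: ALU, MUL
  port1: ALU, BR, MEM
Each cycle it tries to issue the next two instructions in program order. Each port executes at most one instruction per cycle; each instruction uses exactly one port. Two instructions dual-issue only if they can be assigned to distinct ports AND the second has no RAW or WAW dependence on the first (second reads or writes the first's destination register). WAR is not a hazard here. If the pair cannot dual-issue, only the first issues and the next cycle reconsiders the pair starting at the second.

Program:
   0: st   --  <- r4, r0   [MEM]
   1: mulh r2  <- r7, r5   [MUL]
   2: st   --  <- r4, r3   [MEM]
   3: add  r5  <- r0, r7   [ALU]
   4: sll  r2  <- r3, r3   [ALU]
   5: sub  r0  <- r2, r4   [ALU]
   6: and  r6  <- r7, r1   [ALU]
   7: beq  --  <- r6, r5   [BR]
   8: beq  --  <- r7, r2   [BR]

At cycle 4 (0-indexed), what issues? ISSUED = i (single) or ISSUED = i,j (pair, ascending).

  cy0 -> i0&i1 (st/mulh) pair
  cy1 -> i2&i3 (st/add) pair
  cy2 -> i4 (sll) RAW r2
  cy3 -> i5&i6 (sub/and) pair
  cy4 -> i7 (beq) no-port BR/BR
  cy5 -> i8 (beq) tail

ISSUED = 7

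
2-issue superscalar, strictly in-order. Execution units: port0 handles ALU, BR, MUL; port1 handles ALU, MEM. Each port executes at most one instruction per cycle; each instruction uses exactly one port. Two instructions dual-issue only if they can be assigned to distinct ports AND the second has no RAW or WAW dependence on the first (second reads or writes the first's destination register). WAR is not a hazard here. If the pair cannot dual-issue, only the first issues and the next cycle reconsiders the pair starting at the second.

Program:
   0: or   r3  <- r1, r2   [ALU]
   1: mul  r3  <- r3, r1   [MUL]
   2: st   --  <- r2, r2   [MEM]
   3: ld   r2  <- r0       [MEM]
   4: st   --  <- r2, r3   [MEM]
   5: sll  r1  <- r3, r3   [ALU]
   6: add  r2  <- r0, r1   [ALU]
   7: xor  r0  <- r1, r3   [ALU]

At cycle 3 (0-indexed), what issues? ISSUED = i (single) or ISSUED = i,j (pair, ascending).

0. or.ALU @i0  | RAW+WAW r3
1. mul.MUL+st.MEM @i1+i2  | dual
2. ld.MEM @i3  | no-port MEM/MEM
3. st.MEM+sll.ALU @i4+i5  | dual
4. add.ALU+xor.ALU @i6+i7  | dual

ISSUED = 4,5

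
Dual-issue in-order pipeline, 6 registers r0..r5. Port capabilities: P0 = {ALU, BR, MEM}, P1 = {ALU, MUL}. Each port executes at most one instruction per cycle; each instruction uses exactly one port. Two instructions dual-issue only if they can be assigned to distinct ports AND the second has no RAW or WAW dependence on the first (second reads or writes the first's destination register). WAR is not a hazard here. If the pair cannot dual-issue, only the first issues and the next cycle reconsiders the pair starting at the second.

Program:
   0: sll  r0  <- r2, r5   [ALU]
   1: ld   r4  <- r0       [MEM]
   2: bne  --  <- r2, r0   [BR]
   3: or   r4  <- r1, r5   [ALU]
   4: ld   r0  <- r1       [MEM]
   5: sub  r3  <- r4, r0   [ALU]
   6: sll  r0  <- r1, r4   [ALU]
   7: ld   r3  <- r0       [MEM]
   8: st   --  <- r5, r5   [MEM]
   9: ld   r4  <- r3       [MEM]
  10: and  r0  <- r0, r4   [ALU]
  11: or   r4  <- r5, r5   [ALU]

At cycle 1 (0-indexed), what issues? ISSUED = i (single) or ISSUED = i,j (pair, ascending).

t=0 i0:sll.ALU ; RAW r0
t=1 i1:ld.MEM ; no-port MEM/BR
t=2 i2&i3:bne.BR or.ALU ; 2-wide
t=3 i4:ld.MEM ; RAW r0
t=4 i5&i6:sub.ALU sll.ALU ; 2-wide
t=5 i7:ld.MEM ; no-port MEM/MEM
t=6 i8:st.MEM ; no-port MEM/MEM
t=7 i9:ld.MEM ; RAW r4
t=8 i10&i11:and.ALU or.ALU ; 2-wide

ISSUED = 1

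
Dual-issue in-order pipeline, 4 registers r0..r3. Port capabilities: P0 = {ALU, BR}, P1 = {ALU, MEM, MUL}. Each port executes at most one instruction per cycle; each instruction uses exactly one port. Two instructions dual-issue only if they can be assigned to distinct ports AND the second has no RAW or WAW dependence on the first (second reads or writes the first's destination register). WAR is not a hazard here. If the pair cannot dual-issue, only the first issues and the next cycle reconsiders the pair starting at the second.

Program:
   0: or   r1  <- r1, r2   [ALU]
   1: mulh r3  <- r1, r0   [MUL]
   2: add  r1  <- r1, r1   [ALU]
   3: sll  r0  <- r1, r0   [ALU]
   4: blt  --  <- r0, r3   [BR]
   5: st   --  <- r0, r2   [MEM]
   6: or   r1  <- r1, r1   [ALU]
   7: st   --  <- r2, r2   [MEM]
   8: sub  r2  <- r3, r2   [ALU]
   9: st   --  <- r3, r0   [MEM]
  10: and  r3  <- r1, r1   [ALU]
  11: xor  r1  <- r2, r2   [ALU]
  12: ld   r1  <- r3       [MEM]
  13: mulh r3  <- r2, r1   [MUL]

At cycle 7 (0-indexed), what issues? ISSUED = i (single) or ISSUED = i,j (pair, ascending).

0. or.ALU @i0  | RAW r1
1. mulh.MUL/add.ALU @i1+i2  | 2-wide
2. sll.ALU @i3  | RAW r0
3. blt.BR/st.MEM @i4+i5  | 2-wide
4. or.ALU/st.MEM @i6+i7  | 2-wide
5. sub.ALU/st.MEM @i8+i9  | 2-wide
6. and.ALU/xor.ALU @i10+i11  | 2-wide
7. ld.MEM @i12  | no-port MEM/MUL
8. mulh.MUL @i13  | tail

ISSUED = 12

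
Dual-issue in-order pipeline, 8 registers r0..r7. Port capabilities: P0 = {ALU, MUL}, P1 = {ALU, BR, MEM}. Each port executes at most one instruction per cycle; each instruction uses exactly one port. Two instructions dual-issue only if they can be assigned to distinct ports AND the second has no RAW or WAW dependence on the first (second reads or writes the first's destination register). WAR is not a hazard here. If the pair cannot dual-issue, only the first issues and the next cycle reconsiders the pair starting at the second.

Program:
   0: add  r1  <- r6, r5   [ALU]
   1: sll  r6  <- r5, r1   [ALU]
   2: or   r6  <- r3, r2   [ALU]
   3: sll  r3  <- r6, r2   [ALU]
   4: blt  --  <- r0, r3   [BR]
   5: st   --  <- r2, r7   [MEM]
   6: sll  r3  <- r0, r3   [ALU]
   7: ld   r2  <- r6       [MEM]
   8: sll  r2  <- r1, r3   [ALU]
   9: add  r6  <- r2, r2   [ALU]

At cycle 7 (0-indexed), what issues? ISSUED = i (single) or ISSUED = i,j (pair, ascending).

ISSUED = 8

0. add @i0  | RAW r1
1. sll @i1  | WAW r6
2. or @i2  | RAW r6
3. sll @i3  | RAW r3
4. blt @i4  | no-port BR/MEM
5. st+sll @i5&i6  | 2-wide
6. ld @i7  | WAW r2
7. sll @i8  | RAW r2
8. add @i9  | tail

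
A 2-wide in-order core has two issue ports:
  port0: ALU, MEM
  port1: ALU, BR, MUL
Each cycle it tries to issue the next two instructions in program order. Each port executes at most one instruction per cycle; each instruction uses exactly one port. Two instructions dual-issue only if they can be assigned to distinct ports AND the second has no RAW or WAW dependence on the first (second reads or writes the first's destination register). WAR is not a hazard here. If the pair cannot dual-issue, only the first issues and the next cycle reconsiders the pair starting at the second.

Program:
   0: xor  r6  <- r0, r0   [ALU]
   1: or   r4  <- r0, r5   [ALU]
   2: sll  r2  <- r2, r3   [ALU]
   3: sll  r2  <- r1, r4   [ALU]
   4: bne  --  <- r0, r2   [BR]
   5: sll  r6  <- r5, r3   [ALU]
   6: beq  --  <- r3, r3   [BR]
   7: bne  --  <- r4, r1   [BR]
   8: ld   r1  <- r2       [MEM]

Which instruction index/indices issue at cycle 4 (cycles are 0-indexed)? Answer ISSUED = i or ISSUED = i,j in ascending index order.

ISSUED = 6

c0: i0,i1 xor.ALU or.ALU  pair
c1: i2 sll.ALU  WAW r2
c2: i3 sll.ALU  RAW r2
c3: i4,i5 bne.BR sll.ALU  pair
c4: i6 beq.BR  no-port BR/BR
c5: i7,i8 bne.BR ld.MEM  pair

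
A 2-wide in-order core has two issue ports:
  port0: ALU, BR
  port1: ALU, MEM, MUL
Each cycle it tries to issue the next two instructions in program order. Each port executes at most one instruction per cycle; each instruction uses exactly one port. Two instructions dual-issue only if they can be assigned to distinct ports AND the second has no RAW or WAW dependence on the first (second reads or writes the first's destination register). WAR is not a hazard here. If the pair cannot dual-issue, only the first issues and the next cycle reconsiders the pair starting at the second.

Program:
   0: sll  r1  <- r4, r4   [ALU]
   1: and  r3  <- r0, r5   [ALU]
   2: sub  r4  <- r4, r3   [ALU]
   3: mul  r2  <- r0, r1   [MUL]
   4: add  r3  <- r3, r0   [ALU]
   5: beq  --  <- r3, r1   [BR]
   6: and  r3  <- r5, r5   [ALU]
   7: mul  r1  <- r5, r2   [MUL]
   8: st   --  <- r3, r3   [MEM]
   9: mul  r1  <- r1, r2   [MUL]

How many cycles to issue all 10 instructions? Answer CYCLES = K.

t=0 i0&i1:sll.ALU;and.ALU ; 2-wide
t=1 i2&i3:sub.ALU;mul.MUL ; 2-wide
t=2 i4:add.ALU ; RAW r3
t=3 i5&i6:beq.BR;and.ALU ; 2-wide
t=4 i7:mul.MUL ; no-port MUL/MEM
t=5 i8:st.MEM ; no-port MEM/MUL
t=6 i9:mul.MUL ; tail

CYCLES = 7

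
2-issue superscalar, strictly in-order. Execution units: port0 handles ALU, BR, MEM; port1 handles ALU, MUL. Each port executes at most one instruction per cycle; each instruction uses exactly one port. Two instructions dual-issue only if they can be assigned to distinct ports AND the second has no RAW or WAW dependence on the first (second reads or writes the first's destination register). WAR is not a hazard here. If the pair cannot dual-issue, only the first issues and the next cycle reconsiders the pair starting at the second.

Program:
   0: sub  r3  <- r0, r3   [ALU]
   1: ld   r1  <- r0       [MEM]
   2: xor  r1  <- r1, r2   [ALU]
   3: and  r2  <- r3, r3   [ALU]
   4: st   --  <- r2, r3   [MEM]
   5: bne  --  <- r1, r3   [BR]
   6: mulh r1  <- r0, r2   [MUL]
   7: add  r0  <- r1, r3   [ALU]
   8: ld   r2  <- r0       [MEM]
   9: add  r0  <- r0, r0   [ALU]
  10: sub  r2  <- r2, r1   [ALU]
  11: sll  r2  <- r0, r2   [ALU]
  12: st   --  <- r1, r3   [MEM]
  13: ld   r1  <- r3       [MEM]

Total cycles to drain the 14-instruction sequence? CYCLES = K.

CYCLES = 9

t=0 i0,i1:sub;ld ; pair
t=1 i2,i3:xor;and ; pair
t=2 i4:st ; no-port MEM/BR
t=3 i5,i6:bne;mulh ; pair
t=4 i7:add ; RAW r0
t=5 i8,i9:ld;add ; pair
t=6 i10:sub ; RAW+WAW r2
t=7 i11,i12:sll;st ; pair
t=8 i13:ld ; tail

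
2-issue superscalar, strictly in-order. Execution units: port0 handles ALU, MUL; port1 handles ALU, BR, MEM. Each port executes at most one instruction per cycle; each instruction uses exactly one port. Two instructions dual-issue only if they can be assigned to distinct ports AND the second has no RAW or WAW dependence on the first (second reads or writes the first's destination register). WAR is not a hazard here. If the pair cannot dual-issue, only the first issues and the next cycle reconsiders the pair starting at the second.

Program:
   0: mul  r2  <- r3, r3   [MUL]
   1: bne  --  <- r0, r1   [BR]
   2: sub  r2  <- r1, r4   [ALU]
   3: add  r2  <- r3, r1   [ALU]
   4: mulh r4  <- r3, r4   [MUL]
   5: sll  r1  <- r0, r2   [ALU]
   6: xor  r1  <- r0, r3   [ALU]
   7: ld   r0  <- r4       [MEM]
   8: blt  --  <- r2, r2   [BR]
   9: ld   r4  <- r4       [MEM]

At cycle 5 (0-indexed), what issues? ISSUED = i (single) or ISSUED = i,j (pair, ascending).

ISSUED = 8

  cy0 -> i0,i1 (mul.MUL bne.BR) 2-wide
  cy1 -> i2 (sub.ALU) WAW r2
  cy2 -> i3,i4 (add.ALU mulh.MUL) 2-wide
  cy3 -> i5 (sll.ALU) WAW r1
  cy4 -> i6,i7 (xor.ALU ld.MEM) 2-wide
  cy5 -> i8 (blt.BR) no-port BR/MEM
  cy6 -> i9 (ld.MEM) tail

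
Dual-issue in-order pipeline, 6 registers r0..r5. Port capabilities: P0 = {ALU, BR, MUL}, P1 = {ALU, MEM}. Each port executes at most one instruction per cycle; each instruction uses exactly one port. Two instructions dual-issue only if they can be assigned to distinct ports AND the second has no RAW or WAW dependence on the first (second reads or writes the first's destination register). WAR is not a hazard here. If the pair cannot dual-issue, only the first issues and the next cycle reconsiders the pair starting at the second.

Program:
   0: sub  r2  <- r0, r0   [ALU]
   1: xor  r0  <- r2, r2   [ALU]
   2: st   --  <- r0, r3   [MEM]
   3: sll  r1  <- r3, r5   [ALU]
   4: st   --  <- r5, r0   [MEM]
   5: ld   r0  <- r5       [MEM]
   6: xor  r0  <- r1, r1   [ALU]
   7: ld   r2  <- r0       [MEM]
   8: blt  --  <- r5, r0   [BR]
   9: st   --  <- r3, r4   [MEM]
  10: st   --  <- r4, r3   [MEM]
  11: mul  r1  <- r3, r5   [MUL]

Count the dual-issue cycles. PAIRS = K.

PAIRS = 3

  cy0 -> i0 (sub) RAW r2
  cy1 -> i1 (xor) RAW r0
  cy2 -> i2+i3 (st/sll) pair
  cy3 -> i4 (st) no-port MEM/MEM
  cy4 -> i5 (ld) WAW r0
  cy5 -> i6 (xor) RAW r0
  cy6 -> i7+i8 (ld/blt) pair
  cy7 -> i9 (st) no-port MEM/MEM
  cy8 -> i10+i11 (st/mul) pair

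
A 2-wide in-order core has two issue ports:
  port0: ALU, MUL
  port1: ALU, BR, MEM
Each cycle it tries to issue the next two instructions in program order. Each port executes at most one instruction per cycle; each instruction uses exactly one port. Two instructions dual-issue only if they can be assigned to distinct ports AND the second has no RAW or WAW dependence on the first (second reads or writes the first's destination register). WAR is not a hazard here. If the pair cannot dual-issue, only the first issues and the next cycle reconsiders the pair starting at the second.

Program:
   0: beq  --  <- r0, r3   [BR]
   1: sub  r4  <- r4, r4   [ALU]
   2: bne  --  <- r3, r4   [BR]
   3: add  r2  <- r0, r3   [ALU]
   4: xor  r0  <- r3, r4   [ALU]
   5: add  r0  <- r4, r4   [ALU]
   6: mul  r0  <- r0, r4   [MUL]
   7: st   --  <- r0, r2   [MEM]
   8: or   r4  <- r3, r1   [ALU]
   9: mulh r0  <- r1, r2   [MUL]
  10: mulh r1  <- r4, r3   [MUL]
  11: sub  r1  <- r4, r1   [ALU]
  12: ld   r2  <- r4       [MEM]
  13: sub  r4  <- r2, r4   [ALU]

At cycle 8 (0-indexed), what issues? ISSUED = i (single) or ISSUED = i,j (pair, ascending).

0. beq;sub @i0+i1  | pair
1. bne;add @i2+i3  | pair
2. xor @i4  | WAW r0
3. add @i5  | RAW+WAW r0
4. mul @i6  | RAW r0
5. st;or @i7+i8  | pair
6. mulh @i9  | no-port MUL/MUL
7. mulh @i10  | RAW+WAW r1
8. sub;ld @i11+i12  | pair
9. sub @i13  | tail

ISSUED = 11,12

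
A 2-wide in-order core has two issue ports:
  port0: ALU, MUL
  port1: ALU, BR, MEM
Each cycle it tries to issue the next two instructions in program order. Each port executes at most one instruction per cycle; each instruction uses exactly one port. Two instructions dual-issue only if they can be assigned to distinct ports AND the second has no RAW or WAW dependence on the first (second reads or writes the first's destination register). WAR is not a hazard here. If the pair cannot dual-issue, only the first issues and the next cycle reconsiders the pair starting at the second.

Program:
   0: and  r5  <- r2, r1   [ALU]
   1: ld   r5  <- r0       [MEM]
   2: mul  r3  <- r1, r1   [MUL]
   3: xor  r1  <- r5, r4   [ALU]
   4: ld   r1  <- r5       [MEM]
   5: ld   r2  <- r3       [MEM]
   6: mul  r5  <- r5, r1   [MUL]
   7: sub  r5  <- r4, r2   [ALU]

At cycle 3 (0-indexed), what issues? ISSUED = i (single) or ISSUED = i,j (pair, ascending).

ISSUED = 4

[0] i0  and  -- WAW r5
[1] i1/i2  ld+mul  -- 2-wide
[2] i3  xor  -- WAW r1
[3] i4  ld  -- no-port MEM/MEM
[4] i5/i6  ld+mul  -- 2-wide
[5] i7  sub  -- tail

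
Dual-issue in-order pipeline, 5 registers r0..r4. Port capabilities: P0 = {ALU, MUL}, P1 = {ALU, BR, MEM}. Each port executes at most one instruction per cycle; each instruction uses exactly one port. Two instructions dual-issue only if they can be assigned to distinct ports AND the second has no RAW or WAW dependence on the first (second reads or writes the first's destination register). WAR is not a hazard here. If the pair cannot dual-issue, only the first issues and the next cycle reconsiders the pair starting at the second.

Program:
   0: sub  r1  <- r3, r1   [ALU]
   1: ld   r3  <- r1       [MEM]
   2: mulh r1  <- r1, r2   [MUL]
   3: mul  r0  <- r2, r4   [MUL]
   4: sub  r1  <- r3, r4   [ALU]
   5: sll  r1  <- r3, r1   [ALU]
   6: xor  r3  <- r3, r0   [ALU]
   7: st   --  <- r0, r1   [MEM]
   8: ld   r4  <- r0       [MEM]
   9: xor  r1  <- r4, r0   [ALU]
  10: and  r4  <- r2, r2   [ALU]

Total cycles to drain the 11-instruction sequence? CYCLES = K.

t=0 i0:sub ; RAW r1
t=1 i1,i2:ld;mulh ; pair
t=2 i3,i4:mul;sub ; pair
t=3 i5,i6:sll;xor ; pair
t=4 i7:st ; no-port MEM/MEM
t=5 i8:ld ; RAW r4
t=6 i9,i10:xor;and ; pair

CYCLES = 7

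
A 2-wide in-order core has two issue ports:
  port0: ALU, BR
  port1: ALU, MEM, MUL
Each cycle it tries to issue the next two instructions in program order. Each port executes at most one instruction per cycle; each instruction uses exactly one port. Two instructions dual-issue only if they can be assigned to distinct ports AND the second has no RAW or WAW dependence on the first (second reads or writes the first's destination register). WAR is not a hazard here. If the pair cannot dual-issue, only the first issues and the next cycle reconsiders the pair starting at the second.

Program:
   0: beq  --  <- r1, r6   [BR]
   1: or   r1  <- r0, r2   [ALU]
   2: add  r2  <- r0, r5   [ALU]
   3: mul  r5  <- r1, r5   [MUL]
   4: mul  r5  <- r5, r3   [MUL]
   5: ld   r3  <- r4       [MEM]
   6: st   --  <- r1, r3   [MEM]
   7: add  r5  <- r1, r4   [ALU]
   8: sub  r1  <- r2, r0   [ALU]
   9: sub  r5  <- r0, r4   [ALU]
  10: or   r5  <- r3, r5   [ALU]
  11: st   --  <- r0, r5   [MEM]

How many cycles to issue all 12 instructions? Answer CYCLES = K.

c0: i0/i1 beq+or  pair
c1: i2/i3 add+mul  pair
c2: i4 mul  no-port MUL/MEM
c3: i5 ld  no-port MEM/MEM
c4: i6/i7 st+add  pair
c5: i8/i9 sub+sub  pair
c6: i10 or  RAW r5
c7: i11 st  tail

CYCLES = 8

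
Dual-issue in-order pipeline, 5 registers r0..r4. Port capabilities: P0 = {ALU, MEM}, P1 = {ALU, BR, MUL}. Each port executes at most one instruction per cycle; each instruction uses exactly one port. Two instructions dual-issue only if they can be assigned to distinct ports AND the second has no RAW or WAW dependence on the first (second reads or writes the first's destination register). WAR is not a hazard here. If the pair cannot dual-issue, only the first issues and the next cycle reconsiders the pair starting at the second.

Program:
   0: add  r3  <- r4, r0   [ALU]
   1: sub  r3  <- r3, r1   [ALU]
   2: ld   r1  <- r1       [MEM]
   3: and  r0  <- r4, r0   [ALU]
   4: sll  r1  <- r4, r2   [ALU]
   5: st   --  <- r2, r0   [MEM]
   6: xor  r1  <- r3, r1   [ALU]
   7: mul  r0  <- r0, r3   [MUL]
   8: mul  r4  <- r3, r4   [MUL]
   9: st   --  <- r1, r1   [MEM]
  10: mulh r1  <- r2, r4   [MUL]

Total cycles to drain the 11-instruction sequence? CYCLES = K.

CYCLES = 7

c0: i0 add  RAW+WAW r3
c1: i1+i2 sub+ld  2-wide
c2: i3+i4 and+sll  2-wide
c3: i5+i6 st+xor  2-wide
c4: i7 mul  no-port MUL/MUL
c5: i8+i9 mul+st  2-wide
c6: i10 mulh  tail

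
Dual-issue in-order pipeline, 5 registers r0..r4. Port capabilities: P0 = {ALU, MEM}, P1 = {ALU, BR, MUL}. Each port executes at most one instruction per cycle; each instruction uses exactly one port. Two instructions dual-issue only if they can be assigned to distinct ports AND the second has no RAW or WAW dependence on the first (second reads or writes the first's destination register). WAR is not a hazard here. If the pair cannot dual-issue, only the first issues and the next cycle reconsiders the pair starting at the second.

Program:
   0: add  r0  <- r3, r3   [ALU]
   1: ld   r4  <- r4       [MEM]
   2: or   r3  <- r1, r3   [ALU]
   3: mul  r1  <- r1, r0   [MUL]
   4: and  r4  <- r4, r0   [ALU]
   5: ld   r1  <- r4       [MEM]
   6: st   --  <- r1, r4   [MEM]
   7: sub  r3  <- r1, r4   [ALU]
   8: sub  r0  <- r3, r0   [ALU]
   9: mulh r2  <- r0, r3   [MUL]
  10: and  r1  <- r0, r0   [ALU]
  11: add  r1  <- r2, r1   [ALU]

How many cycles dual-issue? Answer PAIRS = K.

#0 head=0: add.ALU;ld.MEM i0,i1 dual
#1 head=2: or.ALU;mul.MUL i2,i3 dual
#2 head=4: and.ALU i4 RAW r4
#3 head=5: ld.MEM i5 no-port MEM/MEM
#4 head=6: st.MEM;sub.ALU i6,i7 dual
#5 head=8: sub.ALU i8 RAW r0
#6 head=9: mulh.MUL;and.ALU i9,i10 dual
#7 head=11: add.ALU i11 tail

PAIRS = 4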